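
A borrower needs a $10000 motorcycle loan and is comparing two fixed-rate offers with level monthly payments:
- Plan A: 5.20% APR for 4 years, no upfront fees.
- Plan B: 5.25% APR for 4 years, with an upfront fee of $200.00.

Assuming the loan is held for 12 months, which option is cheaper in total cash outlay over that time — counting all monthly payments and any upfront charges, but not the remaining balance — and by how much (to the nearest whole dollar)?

Plan A: at 5.20% the monthly rate is 0.0043333, so the payment is 10,000 × 0.0043333 / (1 − 1.0043333^−48) = $231.20.
Plan B: at 5.25% the monthly rate is 0.0043750, so the payment is 10,000 × 0.0043750 / (1 − 1.0043750^−48) = $231.43.
Over 12 months: Plan A costs 12 × $231.20 = $2,774.40; Plan B costs 12 × $231.43 + $200.00 = $2,977.16.
Plan A is cheaper by $2,977.16 − $2,774.40 = $202.76.

Plan A by $203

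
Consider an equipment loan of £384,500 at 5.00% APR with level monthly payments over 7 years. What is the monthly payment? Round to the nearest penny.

Monthly rate = 5%/12 = 0.0041667; payment = 384,500 × 0.0041667 / (1 − (1+0.0041667)^−84) = £5,434.49.

£5,434.49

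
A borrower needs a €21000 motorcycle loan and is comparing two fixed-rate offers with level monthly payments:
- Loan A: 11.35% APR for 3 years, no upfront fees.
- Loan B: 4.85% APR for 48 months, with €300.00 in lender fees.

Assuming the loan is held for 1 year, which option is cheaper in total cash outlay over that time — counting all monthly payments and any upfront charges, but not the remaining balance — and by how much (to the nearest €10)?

Loan A: at 11.35% the monthly rate is 0.0094583, so the payment is 21,000 × 0.0094583 / (1 − 1.0094583^−36) = €691.00.
Loan B: at 4.85% the monthly rate is 0.0040417, so the payment is 21,000 × 0.0040417 / (1 − 1.0040417^−48) = €482.19.
Over 12 months: Loan A costs 12 × €691.00 = €8,292.00; Loan B costs 12 × €482.19 + €300.00 = €6,086.28.
Loan B is cheaper by €8,292.00 − €6,086.28 = €2,205.72.

Loan B by €2,210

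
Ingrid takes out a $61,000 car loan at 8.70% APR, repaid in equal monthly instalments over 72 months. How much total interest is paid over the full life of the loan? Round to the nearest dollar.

$17,516

Monthly rate = 8.7%/12 = 0.0072500; payment = 61,000 × 0.0072500 / (1 − (1+0.0072500)^−72) = $1,090.50.
Total paid = 72 × $1,090.50 = $78,516.00; interest = $78,516.00 − $61,000 = $17,516.00.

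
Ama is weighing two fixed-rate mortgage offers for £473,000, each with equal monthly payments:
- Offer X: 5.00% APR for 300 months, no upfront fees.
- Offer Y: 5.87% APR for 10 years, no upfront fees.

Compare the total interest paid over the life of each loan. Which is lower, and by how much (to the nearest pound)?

Offer X: at 5.00% the monthly rate is 0.0041667, so the payment is 473,000 × 0.0041667 / (1 − 1.0041667^−300) = £2,765.11.
Total interest on Offer X = 300 × £2,765.11 − £473,000 = £356,533.00.
Offer Y: at 5.87% the monthly rate is 0.0048917, so the payment is 473,000 × 0.0048917 / (1 − 1.0048917^−120) = £5,220.44.
Total interest on Offer Y = 120 × £5,220.44 − £473,000 = £153,452.80.
Offer Y is lower by £203,080.20.

Offer Y by £203,080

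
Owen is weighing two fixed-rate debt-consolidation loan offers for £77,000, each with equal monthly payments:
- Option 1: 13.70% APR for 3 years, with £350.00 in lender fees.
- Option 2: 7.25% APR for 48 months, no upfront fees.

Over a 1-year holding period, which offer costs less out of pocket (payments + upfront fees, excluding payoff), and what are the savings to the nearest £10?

Option 1: at 13.70% the monthly rate is 0.0114167, so the payment is 77,000 × 0.0114167 / (1 − 1.0114167^−36) = £2,620.47.
Option 2: at 7.25% the monthly rate is 0.0060417, so the payment is 77,000 × 0.0060417 / (1 − 1.0060417^−48) = £1,852.81.
Over 12 months: Option 1 costs 12 × £2,620.47 + £350.00 = £31,795.64; Option 2 costs 12 × £1,852.81 = £22,233.72.
Option 2 is cheaper by £31,795.64 − £22,233.72 = £9,561.92.

Option 2 by £9,560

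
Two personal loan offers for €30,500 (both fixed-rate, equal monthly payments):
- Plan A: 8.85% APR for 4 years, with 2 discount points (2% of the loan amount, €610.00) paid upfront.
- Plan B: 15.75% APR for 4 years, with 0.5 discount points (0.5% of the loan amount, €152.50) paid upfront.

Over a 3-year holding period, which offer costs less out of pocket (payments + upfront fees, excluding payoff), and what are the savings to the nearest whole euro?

Plan A by €3,274

Plan A: monthly rate = 8.85%/12 = 0.0073750; payment = 30,500 × 0.0073750 / (1 − (1+0.0073750)^−48) = €756.82.
Plan B: at 15.75% the monthly rate is 0.0131250, so the payment is 30,500 × 0.0131250 / (1 − 1.0131250^−48) = €860.48.
Over 36 months: Plan A costs 36 × €756.82 + €610.00 = €27,855.52; Plan B costs 36 × €860.48 + €152.50 = €31,129.78.
Plan A is cheaper by €31,129.78 − €27,855.52 = €3,274.26.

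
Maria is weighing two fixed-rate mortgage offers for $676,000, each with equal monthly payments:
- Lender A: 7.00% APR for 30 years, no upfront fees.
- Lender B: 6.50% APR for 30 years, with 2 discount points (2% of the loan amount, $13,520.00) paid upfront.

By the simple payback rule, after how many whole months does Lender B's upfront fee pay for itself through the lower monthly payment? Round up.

61 months

Lender A: monthly rate = 7%/12 = 0.0058333; payment = 676,000 × 0.0058333 / (1 − (1+0.0058333)^−360) = $4,497.44.
Lender B: at 6.50% the monthly rate is 0.0054167, so the payment is 676,000 × 0.0054167 / (1 − 1.0054167^−360) = $4,272.78.
Monthly savings = $4,497.44 − $4,272.78 = $224.66.
Break-even = $13,520.00 / $224.66 = 60.18 → 61 months.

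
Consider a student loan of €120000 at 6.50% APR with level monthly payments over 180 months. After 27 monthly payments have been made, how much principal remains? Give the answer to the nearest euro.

€108,539

With monthly rate i = 6.5%/12 = 0.0054167, the balance after k of n payments is P · [(1+i)^n − (1+i)^k] / [(1+i)^n − 1].
(1+0.0054167)^180 = 2.64420082 and (1+0.0054167)^27 = 1.15702879, so the balance is 120,000 × (2.64420082 − 1.15702879) / (2.64420082 − 1) = €108,539.44.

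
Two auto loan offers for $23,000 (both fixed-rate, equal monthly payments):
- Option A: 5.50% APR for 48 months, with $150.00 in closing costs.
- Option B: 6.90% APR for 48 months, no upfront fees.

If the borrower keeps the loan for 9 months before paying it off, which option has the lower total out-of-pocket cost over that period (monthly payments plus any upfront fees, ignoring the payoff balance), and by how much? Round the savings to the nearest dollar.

Option B by $17

Option A: monthly rate = 5.5%/12 = 0.0045833; payment = 23,000 × 0.0045833 / (1 − (1+0.0045833)^−48) = $534.90.
Option B: monthly rate = 6.9%/12 = 0.0057500; payment = 23,000 × 0.0057500 / (1 − (1+0.0057500)^−48) = $549.70.
Over 9 months: Option A costs 9 × $534.90 + $150.00 = $4,964.10; Option B costs 9 × $549.70 = $4,947.30.
Option B is cheaper by $4,964.10 − $4,947.30 = $16.80.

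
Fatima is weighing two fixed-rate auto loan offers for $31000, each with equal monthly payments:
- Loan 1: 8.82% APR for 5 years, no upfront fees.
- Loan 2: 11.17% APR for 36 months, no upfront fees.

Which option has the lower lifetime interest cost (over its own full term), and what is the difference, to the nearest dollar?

Loan 2 by $1,822

Loan 1: monthly rate = 8.82%/12 = 0.0073500; payment = 31,000 × 0.0073500 / (1 − (1+0.0073500)^−60) = $640.80.
Total interest on Loan 1 = 60 × $640.80 − $31,000 = $7,448.00.
Loan 2: at 11.17% the monthly rate is 0.0093083, so the payment is 31,000 × 0.0093083 / (1 − 1.0093083^−36) = $1,017.40.
Total interest on Loan 2 = 36 × $1,017.40 − $31,000 = $5,626.40.
Loan 2 is lower by $1,821.60.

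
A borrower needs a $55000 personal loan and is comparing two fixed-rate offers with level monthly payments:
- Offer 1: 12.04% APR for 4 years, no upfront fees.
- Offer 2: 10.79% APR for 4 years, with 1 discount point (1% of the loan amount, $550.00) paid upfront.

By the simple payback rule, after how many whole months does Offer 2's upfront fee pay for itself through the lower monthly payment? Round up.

17 months

Offer 1: monthly rate = 12.04%/12 = 0.0100333; payment = 55,000 × 0.0100333 / (1 − (1+0.0100333)^−48) = $1,449.44.
Offer 2: at 10.79% the monthly rate is 0.0089917, so the payment is 55,000 × 0.0089917 / (1 − 1.0089917^−48) = $1,415.90.
Monthly savings = $1,449.44 − $1,415.90 = $33.54.
Break-even = $550.00 / $33.54 = 16.40 → 17 months.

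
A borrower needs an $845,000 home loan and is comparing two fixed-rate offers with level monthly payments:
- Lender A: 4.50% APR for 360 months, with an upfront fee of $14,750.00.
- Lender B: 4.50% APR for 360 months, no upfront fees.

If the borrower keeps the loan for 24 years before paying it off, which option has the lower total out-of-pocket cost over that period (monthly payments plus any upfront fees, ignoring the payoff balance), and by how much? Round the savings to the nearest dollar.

Lender B by $14,750

Lender A: at 4.50% the monthly rate is 0.0037500, so the payment is 845,000 × 0.0037500 / (1 − 1.0037500^−360) = $4,281.49.
Lender B: at 4.50% the monthly rate is 0.0037500, so the payment is 845,000 × 0.0037500 / (1 − 1.0037500^−360) = $4,281.49.
Over 288 months: Lender A costs 288 × $4,281.49 + $14,750.00 = $1,247,819.12; Lender B costs 288 × $4,281.49 = $1,233,069.12.
Lender B is cheaper by $1,247,819.12 − $1,233,069.12 = $14,750.00.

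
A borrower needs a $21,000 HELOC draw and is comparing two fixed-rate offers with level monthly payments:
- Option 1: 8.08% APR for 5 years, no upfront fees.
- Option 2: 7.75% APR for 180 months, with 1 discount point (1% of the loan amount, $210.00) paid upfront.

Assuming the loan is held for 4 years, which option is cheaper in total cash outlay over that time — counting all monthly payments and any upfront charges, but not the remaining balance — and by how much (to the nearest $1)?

Option 1: at 8.08% the monthly rate is 0.0067333, so the payment is 21,000 × 0.0067333 / (1 − 1.0067333^−60) = $426.61.
Option 2: monthly rate = 7.75%/12 = 0.0064583; payment = 21,000 × 0.0064583 / (1 − (1+0.0064583)^−180) = $197.67.
Over 48 months: Option 1 costs 48 × $426.61 = $20,477.28; Option 2 costs 48 × $197.67 + $210.00 = $9,698.16.
Option 2 is cheaper by $20,477.28 − $9,698.16 = $10,779.12.

Option 2 by $10,779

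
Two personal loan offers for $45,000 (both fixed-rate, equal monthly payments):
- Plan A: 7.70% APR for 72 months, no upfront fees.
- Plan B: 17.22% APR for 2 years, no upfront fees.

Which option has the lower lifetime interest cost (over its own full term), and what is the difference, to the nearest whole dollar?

Plan B by $2,822

Plan A: monthly rate = 7.7%/12 = 0.0064167; payment = 45,000 × 0.0064167 / (1 − (1+0.0064167)^−72) = $782.42.
Total interest on Plan A = 72 × $782.42 − $45,000 = $11,334.24.
Plan B: at 17.22% the monthly rate is 0.0143500, so the payment is 45,000 × 0.0143500 / (1 − 1.0143500^−24) = $2,229.66.
Total interest on Plan B = 24 × $2,229.66 − $45,000 = $8,511.84.
Plan B is lower by $2,822.40.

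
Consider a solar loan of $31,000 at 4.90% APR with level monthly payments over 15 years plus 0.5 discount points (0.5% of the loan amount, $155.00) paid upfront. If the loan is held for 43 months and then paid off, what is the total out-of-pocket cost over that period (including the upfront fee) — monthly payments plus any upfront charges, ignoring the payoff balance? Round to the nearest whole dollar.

At 4.90% the monthly rate is 0.0040833, so the payment is 31,000 × 0.0040833 / (1 − 1.0040833^−180) = $243.53.
Total outlay = 43 × $243.53 + $155.00 = $10,626.79.

$10,627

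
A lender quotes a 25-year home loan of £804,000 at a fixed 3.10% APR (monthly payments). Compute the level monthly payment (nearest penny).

£3,854.61

Monthly rate = 3.1%/12 = 0.0025833; payment = 804,000 × 0.0025833 / (1 − (1+0.0025833)^−300) = £3,854.61.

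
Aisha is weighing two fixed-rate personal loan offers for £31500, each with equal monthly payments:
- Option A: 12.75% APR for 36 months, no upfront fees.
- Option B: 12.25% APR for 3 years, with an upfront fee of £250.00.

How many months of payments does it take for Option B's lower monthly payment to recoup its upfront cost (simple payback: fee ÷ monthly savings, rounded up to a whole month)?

Option A: monthly rate = 12.75%/12 = 0.0106250; payment = 31,500 × 0.0106250 / (1 − (1+0.0106250)^−36) = £1,057.57.
Option B: at 12.25% the monthly rate is 0.0102083, so the payment is 31,500 × 0.0102083 / (1 − 1.0102083^−36) = £1,050.02.
Monthly savings = £1,057.57 − £1,050.02 = £7.55.
Break-even = £250.00 / £7.55 = 33.11 → 34 months.

34 months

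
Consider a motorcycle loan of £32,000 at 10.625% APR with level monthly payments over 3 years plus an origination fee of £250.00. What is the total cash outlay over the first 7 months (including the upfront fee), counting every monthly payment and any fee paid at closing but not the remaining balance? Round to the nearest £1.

£7,544

At 10.625% the monthly rate is 0.0088542, so the payment is 32,000 × 0.0088542 / (1 − 1.0088542^−36) = £1,041.97.
Total outlay = 7 × £1,041.97 + £250.00 = £7,543.79.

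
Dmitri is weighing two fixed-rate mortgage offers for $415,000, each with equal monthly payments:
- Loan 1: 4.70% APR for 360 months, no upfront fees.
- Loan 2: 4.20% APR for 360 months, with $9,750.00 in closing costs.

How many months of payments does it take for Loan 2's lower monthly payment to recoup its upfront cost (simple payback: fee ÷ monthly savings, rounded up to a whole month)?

Loan 1: at 4.70% the monthly rate is 0.0039167, so the payment is 415,000 × 0.0039167 / (1 − 1.0039167^−360) = $2,152.35.
Loan 2: at 4.20% the monthly rate is 0.0035000, so the payment is 415,000 × 0.0035000 / (1 − 1.0035000^−360) = $2,029.42.
Monthly savings = $2,152.35 − $2,029.42 = $122.93.
Break-even = $9,750.00 / $122.93 = 79.31 → 80 months.

80 months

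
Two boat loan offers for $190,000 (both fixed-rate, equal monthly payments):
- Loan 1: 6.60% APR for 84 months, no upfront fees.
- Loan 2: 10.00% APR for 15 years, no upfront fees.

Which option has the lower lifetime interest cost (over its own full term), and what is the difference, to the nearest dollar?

Loan 1 by $129,745

Loan 1: at 6.60% the monthly rate is 0.0055000, so the payment is 190,000 × 0.0055000 / (1 − 1.0055000^−84) = $2,830.60.
Total interest on Loan 1 = 84 × $2,830.60 − $190,000 = $47,770.40.
Loan 2: monthly rate = 10%/12 = 0.0083333; payment = 190,000 × 0.0083333 / (1 − (1+0.0083333)^−180) = $2,041.75.
Total interest on Loan 2 = 180 × $2,041.75 − $190,000 = $177,515.00.
Loan 1 is lower by $129,744.60.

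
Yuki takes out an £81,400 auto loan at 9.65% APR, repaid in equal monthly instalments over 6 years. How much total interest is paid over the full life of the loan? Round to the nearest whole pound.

£26,145

Monthly rate = 9.65%/12 = 0.0080417; payment = 81,400 × 0.0080417 / (1 − (1+0.0080417)^−72) = £1,493.68.
Total paid = 72 × £1,493.68 = £107,544.96; interest = £107,544.96 − £81,400 = £26,144.96.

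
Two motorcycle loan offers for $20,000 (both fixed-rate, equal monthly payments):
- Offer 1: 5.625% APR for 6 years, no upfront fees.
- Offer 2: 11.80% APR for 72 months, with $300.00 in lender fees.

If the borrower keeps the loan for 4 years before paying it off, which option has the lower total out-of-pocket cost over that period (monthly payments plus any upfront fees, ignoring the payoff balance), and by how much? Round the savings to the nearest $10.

Offer 1: at 5.625% the monthly rate is 0.0046875, so the payment is 20,000 × 0.0046875 / (1 − 1.0046875^−72) = $327.93.
Offer 2: at 11.80% the monthly rate is 0.0098333, so the payment is 20,000 × 0.0098333 / (1 − 1.0098333^−72) = $388.93.
Over 48 months: Offer 1 costs 48 × $327.93 = $15,740.64; Offer 2 costs 48 × $388.93 + $300.00 = $18,968.64.
Offer 1 is cheaper by $18,968.64 − $15,740.64 = $3,228.00.

Offer 1 by $3,230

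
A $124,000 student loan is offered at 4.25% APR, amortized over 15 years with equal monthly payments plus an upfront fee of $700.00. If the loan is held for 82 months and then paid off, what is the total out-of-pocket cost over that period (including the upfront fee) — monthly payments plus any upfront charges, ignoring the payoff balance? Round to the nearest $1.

At 4.25% the monthly rate is 0.0035417, so the payment is 124,000 × 0.0035417 / (1 − 1.0035417^−180) = $932.83.
Total outlay = 82 × $932.83 + $700.00 = $77,192.06.

$77,192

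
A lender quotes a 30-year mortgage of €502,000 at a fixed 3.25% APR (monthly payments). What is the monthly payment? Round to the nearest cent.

€2,184.74

Monthly rate = 3.25%/12 = 0.0027083; payment = 502,000 × 0.0027083 / (1 − (1+0.0027083)^−360) = €2,184.74.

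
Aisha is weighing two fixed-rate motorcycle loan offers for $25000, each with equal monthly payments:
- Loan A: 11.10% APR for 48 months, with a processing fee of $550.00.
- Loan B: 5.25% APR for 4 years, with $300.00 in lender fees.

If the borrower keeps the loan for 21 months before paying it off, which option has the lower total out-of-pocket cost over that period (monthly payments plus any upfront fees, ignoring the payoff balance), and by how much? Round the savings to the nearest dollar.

Loan A: monthly rate = 11.1%/12 = 0.0092500; payment = 25,000 × 0.0092500 / (1 − (1+0.0092500)^−48) = $647.35.
Loan B: at 5.25% the monthly rate is 0.0043750, so the payment is 25,000 × 0.0043750 / (1 − 1.0043750^−48) = $578.57.
Over 21 months: Loan A costs 21 × $647.35 + $550.00 = $14,144.35; Loan B costs 21 × $578.57 + $300.00 = $12,449.97.
Loan B is cheaper by $14,144.35 − $12,449.97 = $1,694.38.

Loan B by $1,694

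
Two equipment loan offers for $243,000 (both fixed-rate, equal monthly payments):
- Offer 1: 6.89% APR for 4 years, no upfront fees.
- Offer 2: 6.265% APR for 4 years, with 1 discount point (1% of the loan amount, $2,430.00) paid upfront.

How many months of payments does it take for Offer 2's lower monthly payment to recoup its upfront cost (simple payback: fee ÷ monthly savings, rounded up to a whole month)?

Offer 1: at 6.89% the monthly rate is 0.0057417, so the payment is 243,000 × 0.0057417 / (1 − 1.0057417^−48) = $5,806.54.
Offer 2: monthly rate = 6.265%/12 = 0.0052208; payment = 243,000 × 0.0052208 / (1 − (1+0.0052208)^−48) = $5,736.43.
Monthly savings = $5,806.54 − $5,736.43 = $70.11.
Break-even = $2,430.00 / $70.11 = 34.66 → 35 months.

35 months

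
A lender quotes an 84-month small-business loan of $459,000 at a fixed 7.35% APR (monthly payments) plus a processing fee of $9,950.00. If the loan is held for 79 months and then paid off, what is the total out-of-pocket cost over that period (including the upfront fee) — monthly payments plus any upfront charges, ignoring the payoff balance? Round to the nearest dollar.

At 7.35% the monthly rate is 0.0061250, so the payment is 459,000 × 0.0061250 / (1 − 1.0061250^−84) = $7,006.34.
Total outlay = 79 × $7,006.34 + $9,950.00 = $563,450.86.

$563,451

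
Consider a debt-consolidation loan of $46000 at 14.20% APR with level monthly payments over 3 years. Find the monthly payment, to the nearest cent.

At 14.20% the monthly rate is 0.0118333, so the payment is 46,000 × 0.0118333 / (1 − 1.0118333^−36) = $1,576.64.

$1,576.64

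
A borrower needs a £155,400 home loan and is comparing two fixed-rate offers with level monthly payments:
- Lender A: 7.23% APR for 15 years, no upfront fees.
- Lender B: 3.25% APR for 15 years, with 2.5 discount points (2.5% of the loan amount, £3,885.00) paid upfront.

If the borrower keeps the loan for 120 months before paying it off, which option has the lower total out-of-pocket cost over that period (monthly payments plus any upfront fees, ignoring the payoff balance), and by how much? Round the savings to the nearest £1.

Lender A: monthly rate = 7.23%/12 = 0.0060250; payment = 155,400 × 0.0060250 / (1 − (1+0.0060250)^−180) = £1,416.84.
Lender B: monthly rate = 3.25%/12 = 0.0027083; payment = 155,400 × 0.0027083 / (1 − (1+0.0027083)^−180) = £1,091.95.
Over 120 months: Lender A costs 120 × £1,416.84 = £170,020.80; Lender B costs 120 × £1,091.95 + £3,885.00 = £134,919.00.
Lender B is cheaper by £170,020.80 − £134,919.00 = £35,101.80.

Lender B by £35,102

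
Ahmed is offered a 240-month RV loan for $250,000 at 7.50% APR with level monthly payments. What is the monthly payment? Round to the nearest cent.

Monthly rate = 7.5%/12 = 0.0062500; payment = 250,000 × 0.0062500 / (1 − (1+0.0062500)^−240) = $2,013.98.

$2,013.98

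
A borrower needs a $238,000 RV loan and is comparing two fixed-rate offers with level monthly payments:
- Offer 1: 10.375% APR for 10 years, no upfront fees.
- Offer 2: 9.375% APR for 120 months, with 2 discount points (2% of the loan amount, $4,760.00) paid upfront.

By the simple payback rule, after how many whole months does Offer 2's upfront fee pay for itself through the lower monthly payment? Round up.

37 months

Offer 1: at 10.375% the monthly rate is 0.0086458, so the payment is 238,000 × 0.0086458 / (1 − 1.0086458^−120) = $3,194.82.
Offer 2: monthly rate = 9.375%/12 = 0.0078125; payment = 238,000 × 0.0078125 / (1 − (1+0.0078125)^−120) = $3,063.40.
Monthly savings = $3,194.82 − $3,063.40 = $131.42.
Break-even = $4,760.00 / $131.42 = 36.22 → 37 months.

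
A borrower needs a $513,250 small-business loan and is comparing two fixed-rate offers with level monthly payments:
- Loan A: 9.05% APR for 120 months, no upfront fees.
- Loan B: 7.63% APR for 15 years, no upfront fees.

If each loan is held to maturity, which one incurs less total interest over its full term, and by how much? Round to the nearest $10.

Loan A: at 9.05% the monthly rate is 0.0075417, so the payment is 513,250 × 0.0075417 / (1 − 1.0075417^−120) = $6,515.53.
Total interest on Loan A = 120 × $6,515.53 − $513,250 = $268,613.60.
Loan B: at 7.63% the monthly rate is 0.0063583, so the payment is 513,250 × 0.0063583 / (1 − 1.0063583^−180) = $4,795.89.
Total interest on Loan B = 180 × $4,795.89 − $513,250 = $350,010.20.
Loan A is lower by $81,396.60.

Loan A by $81,400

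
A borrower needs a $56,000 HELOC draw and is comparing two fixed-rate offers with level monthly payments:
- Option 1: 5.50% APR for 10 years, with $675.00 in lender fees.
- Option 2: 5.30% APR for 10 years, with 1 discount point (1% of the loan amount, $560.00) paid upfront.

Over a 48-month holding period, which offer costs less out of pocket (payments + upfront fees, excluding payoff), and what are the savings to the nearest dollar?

Option 2 by $381

Option 1: at 5.50% the monthly rate is 0.0045833, so the payment is 56,000 × 0.0045833 / (1 − 1.0045833^−120) = $607.75.
Option 2: monthly rate = 5.3%/12 = 0.0044167; payment = 56,000 × 0.0044167 / (1 − (1+0.0044167)^−120) = $602.21.
Over 48 months: Option 1 costs 48 × $607.75 + $675.00 = $29,847.00; Option 2 costs 48 × $602.21 + $560.00 = $29,466.08.
Option 2 is cheaper by $29,847.00 − $29,466.08 = $380.92.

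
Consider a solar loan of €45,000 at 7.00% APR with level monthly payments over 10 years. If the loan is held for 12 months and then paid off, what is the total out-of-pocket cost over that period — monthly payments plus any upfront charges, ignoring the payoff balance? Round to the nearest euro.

€6,270

At 7.00% the monthly rate is 0.0058333, so the payment is 45,000 × 0.0058333 / (1 − 1.0058333^−120) = €522.49.
Total outlay = 12 × €522.49 = €6,269.88.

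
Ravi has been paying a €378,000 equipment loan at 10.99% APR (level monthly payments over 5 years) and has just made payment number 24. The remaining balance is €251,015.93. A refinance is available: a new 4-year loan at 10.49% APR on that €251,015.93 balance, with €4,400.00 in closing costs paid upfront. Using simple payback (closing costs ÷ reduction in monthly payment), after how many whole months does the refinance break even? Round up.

3 months

Current payment = 378,000 × 10.99%/12 / (1 − (1+0.0091583)^−60) = €8,216.75.
Refinanced payment = 251,015.93 × 0.0087417 / (1 − (1+0.0087417)^−48) = €6,425.64.
Monthly savings = €8,216.75 − €6,425.64 = €1,791.11.
Break-even = €4,400.00 / €1,791.11 = 2.46 → 3 months.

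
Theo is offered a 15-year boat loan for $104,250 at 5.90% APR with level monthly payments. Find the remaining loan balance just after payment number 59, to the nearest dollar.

With monthly rate i = 5.9%/12 = 0.0049167, the balance after k of n payments is P · [(1+i)^n − (1+i)^k] / [(1+i)^n − 1].
(1+0.0049167)^180 = 2.41773579 and (1+0.0049167)^59 = 1.33558920, so the balance is 104,250 × (2.41773579 − 1.33558920) / (2.41773579 − 1) = $79,573.21.

$79,573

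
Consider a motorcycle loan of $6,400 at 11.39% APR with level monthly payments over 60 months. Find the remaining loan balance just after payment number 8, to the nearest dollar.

With monthly rate i = 11.39%/12 = 0.0094917, the balance after k of n payments is P · [(1+i)^n − (1+i)^k] / [(1+i)^n − 1].
(1+0.0094917)^60 = 1.76264272 and (1+0.0094917)^8 = 1.07850436, so the balance is 6,400 × (1.76264272 − 1.07850436) / (1.76264272 − 1) = $5,741.20.

$5,741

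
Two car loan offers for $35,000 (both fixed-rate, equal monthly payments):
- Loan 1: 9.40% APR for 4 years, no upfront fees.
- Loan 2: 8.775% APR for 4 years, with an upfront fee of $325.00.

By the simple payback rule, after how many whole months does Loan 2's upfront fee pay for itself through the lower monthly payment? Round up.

32 months

Loan 1: at 9.40% the monthly rate is 0.0078333, so the payment is 35,000 × 0.0078333 / (1 − 1.0078333^−48) = $877.64.
Loan 2: monthly rate = 8.775%/12 = 0.0073125; payment = 35,000 × 0.0073125 / (1 − (1+0.0073125)^−48) = $867.24.
Monthly savings = $877.64 − $867.24 = $10.40.
Break-even = $325.00 / $10.40 = 31.25 → 32 months.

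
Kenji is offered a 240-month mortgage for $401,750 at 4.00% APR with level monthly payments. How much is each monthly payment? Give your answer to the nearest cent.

At 4.00% the monthly rate is 0.0033333, so the payment is 401,750 × 0.0033333 / (1 − 1.0033333^−240) = $2,434.53.

$2,434.53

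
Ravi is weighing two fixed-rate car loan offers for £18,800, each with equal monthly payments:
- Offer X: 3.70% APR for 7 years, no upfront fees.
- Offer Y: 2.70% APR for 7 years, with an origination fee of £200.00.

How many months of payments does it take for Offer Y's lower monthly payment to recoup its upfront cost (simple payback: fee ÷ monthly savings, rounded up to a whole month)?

24 months

Offer X: monthly rate = 3.7%/12 = 0.0030833; payment = 18,800 × 0.0030833 / (1 − (1+0.0030833)^−84) = £254.39.
Offer Y: at 2.70% the monthly rate is 0.0022500, so the payment is 18,800 × 0.0022500 / (1 − 1.0022500^−84) = £245.88.
Monthly savings = £254.39 − £245.88 = £8.51.
Break-even = £200.00 / £8.51 = 23.50 → 24 months.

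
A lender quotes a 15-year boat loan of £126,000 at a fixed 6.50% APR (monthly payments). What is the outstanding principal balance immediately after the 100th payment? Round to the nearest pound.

£71,103

With monthly rate i = 6.5%/12 = 0.0054167, the balance after k of n payments is P · [(1+i)^n − (1+i)^k] / [(1+i)^n − 1].
(1+0.0054167)^180 = 2.64420082 and (1+0.0054167)^100 = 1.71635856, so the balance is 126,000 × (2.64420082 − 1.71635856) / (2.64420082 − 1) = £71,103.31.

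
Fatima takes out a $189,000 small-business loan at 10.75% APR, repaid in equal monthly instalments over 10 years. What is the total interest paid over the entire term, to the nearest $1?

At 10.75% the monthly rate is 0.0089583, so the payment is 189,000 × 0.0089583 / (1 − 1.0089583^−120) = $2,576.80.
Total paid = 120 × $2,576.80 = $309,216.00; interest = $309,216.00 − $189,000 = $120,216.00.

$120,216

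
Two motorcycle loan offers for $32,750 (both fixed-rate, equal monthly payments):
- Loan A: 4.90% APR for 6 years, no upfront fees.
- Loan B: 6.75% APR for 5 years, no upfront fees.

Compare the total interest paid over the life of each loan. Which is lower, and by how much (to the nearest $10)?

Loan A: at 4.90% the monthly rate is 0.0040833, so the payment is 32,750 × 0.0040833 / (1 − 1.0040833^−72) = $525.92.
Total interest on Loan A = 72 × $525.92 − $32,750 = $5,116.24.
Loan B: at 6.75% the monthly rate is 0.0056250, so the payment is 32,750 × 0.0056250 / (1 − 1.0056250^−60) = $644.63.
Total interest on Loan B = 60 × $644.63 − $32,750 = $5,927.80.
Loan A is lower by $811.56.

Loan A by $810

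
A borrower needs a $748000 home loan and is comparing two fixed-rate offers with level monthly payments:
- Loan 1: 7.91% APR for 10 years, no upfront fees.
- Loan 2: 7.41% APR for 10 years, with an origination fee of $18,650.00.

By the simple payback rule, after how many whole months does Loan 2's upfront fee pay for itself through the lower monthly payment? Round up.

Loan 1: monthly rate = 7.91%/12 = 0.0065917; payment = 748,000 × 0.0065917 / (1 − (1+0.0065917)^−120) = $9,039.77.
Loan 2: monthly rate = 7.41%/12 = 0.0061750; payment = 748,000 × 0.0061750 / (1 − (1+0.0061750)^−120) = $8,843.80.
Monthly savings = $9,039.77 − $8,843.80 = $195.97.
Break-even = $18,650.00 / $195.97 = 95.17 → 96 months.

96 months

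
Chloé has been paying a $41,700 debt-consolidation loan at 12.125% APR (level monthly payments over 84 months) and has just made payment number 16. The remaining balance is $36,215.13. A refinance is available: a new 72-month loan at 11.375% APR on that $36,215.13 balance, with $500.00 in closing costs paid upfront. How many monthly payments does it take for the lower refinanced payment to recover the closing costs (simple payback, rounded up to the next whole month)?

Current payment = 41,700 × 12.125%/12 / (1 − (1+0.0101042)^−84) = $738.91.
Refinanced payment = 36,215.13 × 0.0094792 / (1 − (1+0.0094792)^−72) = $696.30.
Monthly savings = $738.91 − $696.30 = $42.61.
Break-even = $500.00 / $42.61 = 11.73 → 12 months.

12 months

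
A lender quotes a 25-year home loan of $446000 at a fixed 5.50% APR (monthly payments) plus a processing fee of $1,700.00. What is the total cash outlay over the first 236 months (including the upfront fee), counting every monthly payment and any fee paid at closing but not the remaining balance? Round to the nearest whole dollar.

$648,064

Monthly rate = 5.5%/12 = 0.0045833; payment = 446,000 × 0.0045833 / (1 − (1+0.0045833)^−300) = $2,738.83.
Total outlay = 236 × $2,738.83 + $1,700.00 = $648,063.88.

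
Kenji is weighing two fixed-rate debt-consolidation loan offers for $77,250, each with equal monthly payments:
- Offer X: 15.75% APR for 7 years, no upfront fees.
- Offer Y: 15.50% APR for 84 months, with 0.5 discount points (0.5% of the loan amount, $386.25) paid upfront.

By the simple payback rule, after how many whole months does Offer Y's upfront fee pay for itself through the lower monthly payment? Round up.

Offer X: monthly rate = 15.75%/12 = 0.0131250; payment = 77,250 × 0.0131250 / (1 − (1+0.0131250)^−84) = $1,523.37.
Offer Y: at 15.50% the monthly rate is 0.0129167, so the payment is 77,250 × 0.0129167 / (1 − 1.0129167^−84) = $1,512.43.
Monthly savings = $1,523.37 − $1,512.43 = $10.94.
Break-even = $386.25 / $10.94 = 35.31 → 36 months.

36 months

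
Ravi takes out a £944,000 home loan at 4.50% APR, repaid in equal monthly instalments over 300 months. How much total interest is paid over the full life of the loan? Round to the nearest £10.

£630,120

At 4.50% the monthly rate is 0.0037500, so the payment is 944,000 × 0.0037500 / (1 − 1.0037500^−300) = £5,247.06.
Total paid = 300 × £5,247.06 = £1,574,118.00; interest = £1,574,118.00 − £944,000 = £630,118.00.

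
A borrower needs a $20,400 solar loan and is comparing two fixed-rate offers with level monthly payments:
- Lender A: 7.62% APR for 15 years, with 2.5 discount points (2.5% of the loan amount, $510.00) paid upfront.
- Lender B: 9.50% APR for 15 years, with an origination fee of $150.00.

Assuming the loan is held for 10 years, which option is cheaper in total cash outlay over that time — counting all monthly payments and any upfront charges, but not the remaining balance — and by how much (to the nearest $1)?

Lender A: monthly rate = 7.62%/12 = 0.0063500; payment = 20,400 × 0.0063500 / (1 − (1+0.0063500)^−180) = $190.50.
Lender B: monthly rate = 9.5%/12 = 0.0079167; payment = 20,400 × 0.0079167 / (1 − (1+0.0079167)^−180) = $213.02.
Over 120 months: Lender A costs 120 × $190.50 + $510.00 = $23,370.00; Lender B costs 120 × $213.02 + $150.00 = $25,712.40.
Lender A is cheaper by $25,712.40 − $23,370.00 = $2,342.40.

Lender A by $2,342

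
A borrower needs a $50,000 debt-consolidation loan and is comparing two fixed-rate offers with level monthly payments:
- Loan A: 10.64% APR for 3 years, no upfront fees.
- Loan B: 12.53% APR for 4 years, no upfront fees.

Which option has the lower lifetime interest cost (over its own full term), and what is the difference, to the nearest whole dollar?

Loan A by $5,204

Loan A: monthly rate = 10.64%/12 = 0.0088667; payment = 50,000 × 0.0088667 / (1 − (1+0.0088667)^−36) = $1,628.42.
Total interest on Loan A = 36 × $1,628.42 − $50,000 = $8,623.12.
Loan B: monthly rate = 12.53%/12 = 0.0104417; payment = 50,000 × 0.0104417 / (1 − (1+0.0104417)^−48) = $1,329.74.
Total interest on Loan B = 48 × $1,329.74 − $50,000 = $13,827.52.
Loan A is lower by $5,204.40.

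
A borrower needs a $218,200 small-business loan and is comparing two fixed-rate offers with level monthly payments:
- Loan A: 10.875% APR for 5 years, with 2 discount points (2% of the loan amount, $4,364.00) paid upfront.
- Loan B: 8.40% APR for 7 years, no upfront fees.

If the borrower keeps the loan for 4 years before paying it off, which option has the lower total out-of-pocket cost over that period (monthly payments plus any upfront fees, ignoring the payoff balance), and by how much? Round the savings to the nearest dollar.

Loan B by $66,094

Loan A: at 10.875% the monthly rate is 0.0090625, so the payment is 218,200 × 0.0090625 / (1 − 1.0090625^−60) = $4,730.61.
Loan B: at 8.40% the monthly rate is 0.0070000, so the payment is 218,200 × 0.0070000 / (1 − 1.0070000^−84) = $3,444.56.
Over 48 months: Loan A costs 48 × $4,730.61 + $4,364.00 = $231,433.28; Loan B costs 48 × $3,444.56 = $165,338.88.
Loan B is cheaper by $231,433.28 − $165,338.88 = $66,094.40.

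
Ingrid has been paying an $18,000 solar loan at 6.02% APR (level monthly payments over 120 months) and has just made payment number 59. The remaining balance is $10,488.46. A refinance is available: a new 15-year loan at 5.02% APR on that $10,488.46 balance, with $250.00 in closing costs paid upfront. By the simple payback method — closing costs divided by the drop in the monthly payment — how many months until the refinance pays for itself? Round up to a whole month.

Current payment = 18,000 × 6.02%/12 / (1 − (1+0.0050167)^−120) = $200.02.
Refinanced payment = 10,488.46 × 0.0041833 / (1 − (1+0.0041833)^−180) = $83.05.
Monthly savings = $200.02 − $83.05 = $116.97.
Break-even = $250.00 / $116.97 = 2.14 → 3 months.

3 months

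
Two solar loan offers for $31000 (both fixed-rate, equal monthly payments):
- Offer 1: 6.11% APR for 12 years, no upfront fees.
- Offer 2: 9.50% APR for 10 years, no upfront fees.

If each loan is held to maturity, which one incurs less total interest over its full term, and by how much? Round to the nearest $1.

Offer 1: monthly rate = 6.11%/12 = 0.0050917; payment = 31,000 × 0.0050917 / (1 − (1+0.0050917)^−144) = $304.28.
Total interest on Offer 1 = 144 × $304.28 − $31,000 = $12,816.32.
Offer 2: monthly rate = 9.5%/12 = 0.0079167; payment = 31,000 × 0.0079167 / (1 − (1+0.0079167)^−120) = $401.13.
Total interest on Offer 2 = 120 × $401.13 − $31,000 = $17,135.60.
Offer 1 is lower by $4,319.28.

Offer 1 by $4,319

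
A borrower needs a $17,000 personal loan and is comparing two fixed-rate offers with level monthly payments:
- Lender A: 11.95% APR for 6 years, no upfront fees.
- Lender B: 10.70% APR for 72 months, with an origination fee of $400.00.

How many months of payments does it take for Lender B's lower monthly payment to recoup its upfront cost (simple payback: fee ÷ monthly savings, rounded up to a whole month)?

37 months

Lender A: at 11.95% the monthly rate is 0.0099583, so the payment is 17,000 × 0.0099583 / (1 − 1.0099583^−72) = $331.91.
Lender B: monthly rate = 10.7%/12 = 0.0089167; payment = 17,000 × 0.0089167 / (1 − (1+0.0089167)^−72) = $320.97.
Monthly savings = $331.91 − $320.97 = $10.94.
Break-even = $400.00 / $10.94 = 36.56 → 37 months.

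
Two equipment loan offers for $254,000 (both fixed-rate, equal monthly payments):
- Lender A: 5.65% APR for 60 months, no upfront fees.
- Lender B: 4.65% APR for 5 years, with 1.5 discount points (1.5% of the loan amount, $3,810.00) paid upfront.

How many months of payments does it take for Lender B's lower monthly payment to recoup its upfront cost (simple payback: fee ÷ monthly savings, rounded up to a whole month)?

33 months

Lender A: at 5.65% the monthly rate is 0.0047083, so the payment is 254,000 × 0.0047083 / (1 − 1.0047083^−60) = $4,869.30.
Lender B: monthly rate = 4.65%/12 = 0.0038750; payment = 254,000 × 0.0038750 / (1 − (1+0.0038750)^−60) = $4,752.67.
Monthly savings = $4,869.30 − $4,752.67 = $116.63.
Break-even = $3,810.00 / $116.63 = 32.67 → 33 months.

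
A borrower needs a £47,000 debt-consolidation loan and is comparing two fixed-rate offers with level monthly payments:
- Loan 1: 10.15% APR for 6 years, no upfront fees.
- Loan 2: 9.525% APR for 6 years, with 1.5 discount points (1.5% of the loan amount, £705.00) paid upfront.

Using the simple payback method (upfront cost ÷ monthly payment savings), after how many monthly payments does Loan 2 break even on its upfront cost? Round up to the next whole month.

Loan 1: at 10.15% the monthly rate is 0.0084583, so the payment is 47,000 × 0.0084583 / (1 − 1.0084583^−72) = £874.27.
Loan 2: at 9.525% the monthly rate is 0.0079375, so the payment is 47,000 × 0.0079375 / (1 − 1.0079375^−72) = £859.50.
Monthly savings = £874.27 − £859.50 = £14.77.
Break-even = £705.00 / £14.77 = 47.73 → 48 months.

48 months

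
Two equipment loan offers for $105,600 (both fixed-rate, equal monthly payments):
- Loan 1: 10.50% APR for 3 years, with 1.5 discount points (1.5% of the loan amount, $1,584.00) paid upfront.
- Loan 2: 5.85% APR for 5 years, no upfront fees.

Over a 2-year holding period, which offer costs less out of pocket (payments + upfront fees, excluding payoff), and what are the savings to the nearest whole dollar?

Loan 2 by $35,138

Loan 1: monthly rate = 10.5%/12 = 0.0087500; payment = 105,600 × 0.0087500 / (1 − (1+0.0087500)^−36) = $3,432.26.
Loan 2: monthly rate = 5.85%/12 = 0.0048750; payment = 105,600 × 0.0048750 / (1 − (1+0.0048750)^−60) = $2,034.19.
Over 24 months: Loan 1 costs 24 × $3,432.26 + $1,584.00 = $83,958.24; Loan 2 costs 24 × $2,034.19 = $48,820.56.
Loan 2 is cheaper by $83,958.24 − $48,820.56 = $35,137.68.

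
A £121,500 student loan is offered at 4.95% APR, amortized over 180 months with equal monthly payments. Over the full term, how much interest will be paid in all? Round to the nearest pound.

£50,877

At 4.95% the monthly rate is 0.0041250, so the payment is 121,500 × 0.0041250 / (1 − 1.0041250^−180) = £957.65.
Total paid = 180 × £957.65 = £172,377.00; interest = £172,377.00 − £121,500 = £50,877.00.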